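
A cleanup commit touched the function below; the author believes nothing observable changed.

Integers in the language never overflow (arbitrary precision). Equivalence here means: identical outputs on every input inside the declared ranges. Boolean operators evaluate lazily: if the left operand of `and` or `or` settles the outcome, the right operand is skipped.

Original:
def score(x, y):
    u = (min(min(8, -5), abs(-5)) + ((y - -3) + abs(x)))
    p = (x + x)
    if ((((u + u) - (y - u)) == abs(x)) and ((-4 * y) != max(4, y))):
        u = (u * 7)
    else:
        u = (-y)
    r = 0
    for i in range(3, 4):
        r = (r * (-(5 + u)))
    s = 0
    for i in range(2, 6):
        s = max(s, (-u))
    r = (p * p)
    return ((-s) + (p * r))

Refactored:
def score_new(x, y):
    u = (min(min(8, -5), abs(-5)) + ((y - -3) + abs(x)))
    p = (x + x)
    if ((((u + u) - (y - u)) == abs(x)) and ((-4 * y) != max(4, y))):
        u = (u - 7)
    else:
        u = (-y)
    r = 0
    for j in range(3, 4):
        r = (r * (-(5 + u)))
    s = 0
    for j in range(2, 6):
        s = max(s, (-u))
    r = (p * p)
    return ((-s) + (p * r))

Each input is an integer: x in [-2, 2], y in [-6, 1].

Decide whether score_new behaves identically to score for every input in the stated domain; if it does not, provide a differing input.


These are not equivalent — on x=-2, y=1 the outputs split (-64 vs -70).
score: u=1, then p=-4, then ((((u + u) - (y - u)) == abs(x)) and ((-4 * y) != max(4, y))) is true, then u=7, then r=0, then (i=3), then r=0, then s=0, then (i=2), then s=0, then (i=3), then s=0, then (i=4), then s=0, then (i=5), then s=0, then r=16, then returns -64
score_new: u=1, then p=-4, then ((((u + u) - (y - u)) == abs(x)) and ((-4 * y) != max(4, y))) is true, then u=-6, then r=0, then (j=3), then r=0, then s=0, then (j=2), then s=6, then (j=3), then s=6, then (j=4), then s=6, then (j=5), then s=6, then r=16, then returns -70
verdict: not equivalent; witness: x=-2, y=1


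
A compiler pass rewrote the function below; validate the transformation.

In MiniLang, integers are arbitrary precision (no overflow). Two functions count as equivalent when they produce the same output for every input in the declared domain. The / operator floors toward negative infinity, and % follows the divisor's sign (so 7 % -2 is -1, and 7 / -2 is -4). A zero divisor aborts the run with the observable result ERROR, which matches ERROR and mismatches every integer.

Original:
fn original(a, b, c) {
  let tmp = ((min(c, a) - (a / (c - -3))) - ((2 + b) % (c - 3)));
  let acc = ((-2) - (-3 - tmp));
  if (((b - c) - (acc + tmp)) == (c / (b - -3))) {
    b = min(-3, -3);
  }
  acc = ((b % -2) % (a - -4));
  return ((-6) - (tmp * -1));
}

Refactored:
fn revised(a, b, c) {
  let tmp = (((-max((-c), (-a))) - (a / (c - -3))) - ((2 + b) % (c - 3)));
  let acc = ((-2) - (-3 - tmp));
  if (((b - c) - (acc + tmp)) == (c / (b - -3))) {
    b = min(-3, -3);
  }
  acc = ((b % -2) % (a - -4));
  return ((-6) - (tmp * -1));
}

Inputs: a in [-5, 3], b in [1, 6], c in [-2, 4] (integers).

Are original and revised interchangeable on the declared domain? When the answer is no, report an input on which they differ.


Differences: min/max/abs usage differs — yet all 378 inputs agree.
verdict: equivalent


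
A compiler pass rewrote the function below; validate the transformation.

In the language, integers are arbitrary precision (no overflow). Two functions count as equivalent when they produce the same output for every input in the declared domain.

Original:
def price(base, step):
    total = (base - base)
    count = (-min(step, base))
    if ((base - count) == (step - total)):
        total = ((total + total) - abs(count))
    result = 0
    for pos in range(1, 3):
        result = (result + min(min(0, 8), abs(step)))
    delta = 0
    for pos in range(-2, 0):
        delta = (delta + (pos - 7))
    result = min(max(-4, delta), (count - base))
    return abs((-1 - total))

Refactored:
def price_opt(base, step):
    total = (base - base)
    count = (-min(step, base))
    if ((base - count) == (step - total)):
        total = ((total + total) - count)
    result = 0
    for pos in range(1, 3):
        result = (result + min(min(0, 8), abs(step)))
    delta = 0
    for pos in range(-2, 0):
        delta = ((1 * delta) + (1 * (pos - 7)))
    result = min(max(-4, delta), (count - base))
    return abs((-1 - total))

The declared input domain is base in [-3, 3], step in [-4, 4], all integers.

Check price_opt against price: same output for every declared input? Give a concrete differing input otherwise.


These are not equivalent — on base=1, step=2 the outputs split (0 vs 2).
price: total = 0; count = -1; ((base - count) == (step - total)) -> true; total = -1; result = 0; [pos=1]; result = 0; [pos=2]; result = 0; delta = 0; [pos=-2]; delta = -9; [pos=-1]; delta = -17; result = -4; return 0
price_opt: total = 0; count = -1; ((base - count) == (step - total)) -> true; total = 1; result = 0; [pos=1]; result = 0; [pos=2]; result = 0; delta = 0; [pos=-2]; delta = -9; [pos=-1]; delta = -17; result = -4; return 2
verdict: not equivalent; witness: base=1, step=2


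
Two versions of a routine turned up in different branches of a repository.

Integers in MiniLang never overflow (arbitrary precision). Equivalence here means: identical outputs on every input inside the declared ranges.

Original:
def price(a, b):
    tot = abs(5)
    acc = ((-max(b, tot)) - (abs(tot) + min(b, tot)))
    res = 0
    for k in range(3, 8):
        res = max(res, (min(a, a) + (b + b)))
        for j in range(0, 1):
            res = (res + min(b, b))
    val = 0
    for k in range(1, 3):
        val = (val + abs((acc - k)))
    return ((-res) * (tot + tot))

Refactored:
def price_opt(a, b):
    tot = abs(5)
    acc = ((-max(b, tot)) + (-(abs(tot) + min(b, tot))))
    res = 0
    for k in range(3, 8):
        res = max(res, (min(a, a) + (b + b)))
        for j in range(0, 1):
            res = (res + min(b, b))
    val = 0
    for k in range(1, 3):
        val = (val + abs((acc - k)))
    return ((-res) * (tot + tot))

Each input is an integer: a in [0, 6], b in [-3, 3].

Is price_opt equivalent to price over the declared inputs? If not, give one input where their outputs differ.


The two are interchangeable: arithmetic usage differs, and every declared input agrees.
One worked example (a=3, b=3) — price: tot := 5 | acc := -13 | res := 0 | iter k=3: | res := 9 | iter j=0: | res := 12 | iter k=4: | res := 12 | iter j=0: | res := 15 | iter k=5: | res := 15 | iter j=0: | res := 18 | iter k=6: | res := 18 | iter j=0: | res := 21 | iter k=7: | res := 21 | iter j=0: | res := 24 | val := 0 | iter k=1: | val := 14 | iter k=2: | val := 29 | result -240; price_opt: tot := 5 | acc := -13 | res := 0 | iter k=3: | res := 9 | iter j=0: | res := 12 | iter k=4: | res := 12 | iter j=0: | res := 15 | iter k=5: | res := 15 | iter j=0: | res := 18 | iter k=6: | res := 18 | iter j=0: | res := 21 | iter k=7: | res := 21 | iter j=0: | res := 24 | val := 0 | iter k=1: | val := 14 | iter k=2: | val := 29 | result -240; agreement on -240.
Across all 49 domain points the two functions coincide.
verdict: equivalent


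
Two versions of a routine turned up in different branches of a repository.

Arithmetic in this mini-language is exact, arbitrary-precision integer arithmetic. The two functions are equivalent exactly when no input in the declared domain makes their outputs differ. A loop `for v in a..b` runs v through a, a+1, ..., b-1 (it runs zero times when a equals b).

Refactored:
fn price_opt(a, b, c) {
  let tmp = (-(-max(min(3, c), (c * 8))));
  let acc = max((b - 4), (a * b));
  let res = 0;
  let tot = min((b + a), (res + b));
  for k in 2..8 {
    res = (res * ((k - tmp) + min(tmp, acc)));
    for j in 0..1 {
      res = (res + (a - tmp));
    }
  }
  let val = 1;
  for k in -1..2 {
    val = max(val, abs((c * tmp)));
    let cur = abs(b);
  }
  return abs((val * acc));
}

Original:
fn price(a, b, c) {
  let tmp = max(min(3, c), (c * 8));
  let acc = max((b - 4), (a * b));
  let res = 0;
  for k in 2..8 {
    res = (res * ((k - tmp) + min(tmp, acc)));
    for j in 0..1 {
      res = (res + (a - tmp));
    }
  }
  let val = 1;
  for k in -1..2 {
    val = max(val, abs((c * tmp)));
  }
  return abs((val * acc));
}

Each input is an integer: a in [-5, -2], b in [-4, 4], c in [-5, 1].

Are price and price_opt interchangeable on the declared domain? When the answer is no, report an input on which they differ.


This is a faithful refactor — arithmetic usage differs; and local variable names differ; and min/max/abs usage differs; and statement counts differ, but the computed results match everywhere.
Tracing a=-5, b=-1, c=-4: price: tmp becomes -4; next acc becomes 5; next res becomes 0; next at k=2:; next res becomes 0; next at j=0:; next res becomes -1; next at k=3:; next res becomes -3; next at j=0:; next res becomes -4; next at k=4:; next res becomes -16; next at j=0:; next res becomes -17; next at k=5:; next res becomes -85; next at j=0:; next res becomes -86; next at k=6:; next res becomes -516; next at j=0:; next res becomes -517; next at k=7:; next res becomes -3619; next at j=0:; next res becomes -3620; next val becomes 1; next at k=-1:; next val becomes 16; next at k=0:; next val becomes 16; next at k=1:; next val becomes 16; next final value 80 | price_opt: tmp becomes -4; next acc becomes 5; next res becomes 0; next tot becomes -6; next at k=2:; next res becomes 0; next at j=0:; next res becomes -1; next at k=3:; next res becomes -3; next at j=0:; next res becomes -4; next at k=4:; next res becomes -16; next at j=0:; next res becomes -17; next at k=5:; next res becomes -85; next at j=0:; next res becomes -86; next at k=6:; next res becomes -516; next at j=0:; next res becomes -517; next at k=7:; next res becomes -3619; next at j=0:; next res becomes -3620; next val becomes 1; next at k=-1:; next val becomes 16; next cur becomes 1; next at k=0:; next val becomes 16; next cur becomes 1; next at k=1:; next val becomes 16; next cur becomes 1; next final value 80 — matching result 80.
Checked all 252 inputs in the declared domain: the outputs agree on every one.
verdict: equivalent


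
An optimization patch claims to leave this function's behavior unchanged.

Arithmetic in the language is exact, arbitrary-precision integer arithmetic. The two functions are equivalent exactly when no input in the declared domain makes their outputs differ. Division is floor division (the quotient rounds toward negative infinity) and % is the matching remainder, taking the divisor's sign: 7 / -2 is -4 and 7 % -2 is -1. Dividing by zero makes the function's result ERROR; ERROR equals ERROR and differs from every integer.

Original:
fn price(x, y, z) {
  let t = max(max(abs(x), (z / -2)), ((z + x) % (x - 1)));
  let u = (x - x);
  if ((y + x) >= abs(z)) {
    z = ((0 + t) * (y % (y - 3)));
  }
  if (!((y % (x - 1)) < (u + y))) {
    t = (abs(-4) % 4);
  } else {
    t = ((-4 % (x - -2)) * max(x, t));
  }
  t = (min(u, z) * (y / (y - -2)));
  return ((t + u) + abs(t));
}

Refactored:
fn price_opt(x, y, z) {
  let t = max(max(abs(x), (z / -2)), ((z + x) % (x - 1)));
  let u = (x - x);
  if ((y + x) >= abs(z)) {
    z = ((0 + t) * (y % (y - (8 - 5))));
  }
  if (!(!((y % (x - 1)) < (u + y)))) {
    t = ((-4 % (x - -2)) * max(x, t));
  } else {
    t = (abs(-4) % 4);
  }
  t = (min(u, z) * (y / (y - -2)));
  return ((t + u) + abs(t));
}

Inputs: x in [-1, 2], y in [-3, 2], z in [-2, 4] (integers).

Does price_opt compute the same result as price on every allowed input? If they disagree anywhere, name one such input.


Side by side, the visible changes include: boolean connective usage differs, plus arithmetic usage differs, plus constant usage differs.
Spot check at x=2, y=1, z=1 — price: t becomes 2; next u becomes 0; next ((y + x) >= abs(z)) evaluates to true; next z becomes -2; next (!((y % (x - 1)) < (u + y))) evaluates to false; next t becomes 0; next t becomes 0; next final value 0. price_opt: t becomes 2; next u becomes 0; next ((y + x) >= abs(z)) evaluates to true; next z becomes -2; next (!(!((y % (x - 1)) < (u + y)))) evaluates to true; next t becomes 0; next t becomes 0; next final value 0. Both give 0.
Every one of the 168 inputs gives matching results.
verdict: equivalent


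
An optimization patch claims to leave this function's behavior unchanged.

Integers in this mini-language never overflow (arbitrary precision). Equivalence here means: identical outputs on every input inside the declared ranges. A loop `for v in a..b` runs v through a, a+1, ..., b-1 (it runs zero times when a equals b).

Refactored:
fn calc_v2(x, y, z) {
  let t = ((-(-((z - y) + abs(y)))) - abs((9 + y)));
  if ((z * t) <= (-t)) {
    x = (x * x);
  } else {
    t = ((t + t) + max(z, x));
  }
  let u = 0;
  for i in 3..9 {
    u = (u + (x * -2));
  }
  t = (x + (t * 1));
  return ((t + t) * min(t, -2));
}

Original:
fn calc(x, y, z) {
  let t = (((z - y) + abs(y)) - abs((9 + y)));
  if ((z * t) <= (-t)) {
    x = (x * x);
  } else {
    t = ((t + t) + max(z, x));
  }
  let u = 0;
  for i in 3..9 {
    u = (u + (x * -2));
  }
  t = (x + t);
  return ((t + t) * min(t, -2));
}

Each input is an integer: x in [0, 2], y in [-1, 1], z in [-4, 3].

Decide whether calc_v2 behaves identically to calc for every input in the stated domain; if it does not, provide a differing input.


Side by side, the visible changes include: constant usage differs, plus arithmetic usage differs.
Spot check at x=1, y=-1, z=0 — calc: t=-6, then ((z * t) <= (-t)) is true, then x=1, then u=0, then (i=3), then u=-2, then (i=4), then u=-4, then (i=5), then u=-6, then (i=6), then u=-8, then (i=7), then u=-10, then (i=8), then u=-12, then t=-5, then returns 50. calc_v2: t=-6, then ((z * t) <= (-t)) is true, then x=1, then u=0, then (i=3), then u=-2, then (i=4), then u=-4, then (i=5), then u=-6, then (i=6), then u=-8, then (i=7), then u=-10, then (i=8), then u=-12, then t=-5, then returns 50. Both give 50.
Checked all 72 inputs in the declared domain: the outputs agree on every one.
verdict: equivalent


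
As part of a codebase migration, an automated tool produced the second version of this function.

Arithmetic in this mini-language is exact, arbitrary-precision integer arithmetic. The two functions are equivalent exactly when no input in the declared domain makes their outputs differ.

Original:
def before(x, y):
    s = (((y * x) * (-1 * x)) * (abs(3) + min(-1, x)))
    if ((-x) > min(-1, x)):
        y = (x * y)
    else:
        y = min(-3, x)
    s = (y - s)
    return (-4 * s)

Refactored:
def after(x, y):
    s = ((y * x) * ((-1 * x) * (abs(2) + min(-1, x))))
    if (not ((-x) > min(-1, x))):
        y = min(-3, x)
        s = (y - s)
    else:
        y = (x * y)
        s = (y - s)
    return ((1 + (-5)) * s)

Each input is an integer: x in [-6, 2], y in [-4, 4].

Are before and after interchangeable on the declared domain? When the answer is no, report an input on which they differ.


Evaluate both at x=-6, y=-4.
before: s becomes -432; next ((-x) > min(-1, x)) evaluates to true; next y becomes 24; next s becomes 456; next final value -1824
after: s becomes -576; next (not ((-x) > min(-1, x))) evaluates to false; next y becomes 24; next s becomes 600; next final value -2400
-1824 against -2400: the behavior changed.
verdict: not equivalent; witness: x=-6, y=-4


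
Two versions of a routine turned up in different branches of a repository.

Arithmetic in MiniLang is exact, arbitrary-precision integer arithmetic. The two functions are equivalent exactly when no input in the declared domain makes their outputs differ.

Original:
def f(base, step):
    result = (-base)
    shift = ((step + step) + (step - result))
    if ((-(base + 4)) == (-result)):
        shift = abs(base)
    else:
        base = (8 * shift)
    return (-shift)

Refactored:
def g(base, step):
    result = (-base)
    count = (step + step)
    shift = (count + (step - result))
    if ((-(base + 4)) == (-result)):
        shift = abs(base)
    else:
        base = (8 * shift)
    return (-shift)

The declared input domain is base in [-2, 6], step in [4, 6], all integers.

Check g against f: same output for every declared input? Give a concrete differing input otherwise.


This is a faithful refactor — statement counts differ, and local variable names differ, but the computed results match everywhere.
Tracing base=-1, step=4: f: result becomes 1; next shift becomes 11; next ((-(base + 4)) == (-result)) evaluates to false; next base becomes 88; next final value -11 | g: result becomes 1; next count becomes 8; next shift becomes 11; next ((-(base + 4)) == (-result)) evaluates to false; next base becomes 88; next final value -11 — matching result -11.
An exhaustive pass over the 27 declared inputs shows identical outputs.
verdict: equivalent


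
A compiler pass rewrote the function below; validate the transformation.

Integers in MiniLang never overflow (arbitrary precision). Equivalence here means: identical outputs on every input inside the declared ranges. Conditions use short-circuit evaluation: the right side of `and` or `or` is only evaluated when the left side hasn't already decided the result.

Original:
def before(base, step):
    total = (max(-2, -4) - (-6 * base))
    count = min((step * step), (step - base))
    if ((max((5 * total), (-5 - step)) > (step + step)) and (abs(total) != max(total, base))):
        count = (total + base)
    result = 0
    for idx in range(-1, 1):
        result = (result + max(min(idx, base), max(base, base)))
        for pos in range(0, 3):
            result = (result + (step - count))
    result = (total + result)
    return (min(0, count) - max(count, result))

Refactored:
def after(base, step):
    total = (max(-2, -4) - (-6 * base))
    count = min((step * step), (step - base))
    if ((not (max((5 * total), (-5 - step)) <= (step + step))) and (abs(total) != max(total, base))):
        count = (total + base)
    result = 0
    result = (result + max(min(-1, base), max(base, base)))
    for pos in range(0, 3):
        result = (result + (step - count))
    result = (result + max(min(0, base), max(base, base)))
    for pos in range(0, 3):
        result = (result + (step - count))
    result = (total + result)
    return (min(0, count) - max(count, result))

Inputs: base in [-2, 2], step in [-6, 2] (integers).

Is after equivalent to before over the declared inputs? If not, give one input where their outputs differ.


The two are interchangeable: local variable names differ; also constant usage differs; also arithmetic usage differs; also loop structure differs; also statement counts differ; also min/max/abs usage differs; also boolean connective usage differs; also comparison usage differs, and every declared input agrees.
One worked example (base=0, step=-5) — before: total becomes -2; next count becomes -5; next ((max((5 * total), (-5 - step)) > (step + step)) and (abs(total) != max(total, base))) evaluates to true; next count becomes -2; next result becomes 0; next at idx=-1:; next result becomes 0; next at pos=0:; next result becomes -3; next at pos=1:; next result becomes -6; next at pos=2:; next result becomes -9; next at idx=0:; next result becomes -9; next at pos=0:; next result becomes -12; next at pos=1:; next result becomes -15; next at pos=2:; next result becomes -18; next result becomes -20; next final value 0; after: total becomes -2; next count becomes -5; next ((not (max((5 * total), (-5 - step)) <= (step + step))) and (abs(total) != max(total, base))) evaluates to true; next count becomes -2; next result becomes 0; next result becomes 0; next at pos=0:; next result becomes -3; next at pos=1:; next result becomes -6; next at pos=2:; next result becomes -9; next result becomes -9; next at pos=0:; next result becomes -12; next at pos=1:; next result becomes -15; next at pos=2:; next result becomes -18; next result becomes -20; next final value 0; agreement on 0.
An exhaustive pass over the 45 declared inputs shows identical outputs.
verdict: equivalent


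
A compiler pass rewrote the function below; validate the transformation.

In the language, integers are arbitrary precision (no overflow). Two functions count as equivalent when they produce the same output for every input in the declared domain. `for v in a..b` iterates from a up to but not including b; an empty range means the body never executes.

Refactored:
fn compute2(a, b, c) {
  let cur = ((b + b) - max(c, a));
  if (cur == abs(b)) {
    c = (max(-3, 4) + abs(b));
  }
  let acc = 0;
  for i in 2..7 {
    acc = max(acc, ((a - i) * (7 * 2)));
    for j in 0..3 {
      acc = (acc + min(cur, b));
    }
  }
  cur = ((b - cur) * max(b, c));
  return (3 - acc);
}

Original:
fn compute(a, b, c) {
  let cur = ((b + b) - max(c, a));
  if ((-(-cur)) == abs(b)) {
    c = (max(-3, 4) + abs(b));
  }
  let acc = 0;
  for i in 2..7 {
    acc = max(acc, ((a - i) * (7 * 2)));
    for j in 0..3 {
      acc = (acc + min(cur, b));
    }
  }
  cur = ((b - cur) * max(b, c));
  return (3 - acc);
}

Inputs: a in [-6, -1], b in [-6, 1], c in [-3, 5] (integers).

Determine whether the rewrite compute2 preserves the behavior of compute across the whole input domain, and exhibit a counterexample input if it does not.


Comparing the listings, the differences include: same computation, different form.
Tracing a=-2, b=-2, c=-3: compute: cur=-2, then ((-(-cur)) == abs(b)) is false, then acc=0, then (i=2), then acc=0, then (j=0), then acc=-2, then (j=1), then acc=-4, then (j=2), then acc=-6, then (i=3), then acc=-6, then (j=0), then acc=-8, then (j=1), then acc=-10, then (j=2), then acc=-12, then (i=4), then acc=-12, then (j=0), then acc=-14, then (j=1), then acc=-16, then (j=2), then acc=-18, then (i=5), then acc=-18, then (j=0), then acc=-20, then (j=1), then acc=-22, then (j=2), then acc=-24, then (i=6), then acc=-24, then (j=0), then acc=-26, then (j=1), then acc=-28, then (j=2), then acc=-30, then cur=0, then returns 33 | compute2: cur=-2, then (cur == abs(b)) is false, then acc=0, then (i=2), then acc=0, then (j=0), then acc=-2, then (j=1), then acc=-4, then (j=2), then acc=-6, then (i=3), then acc=-6, then (j=0), then acc=-8, then (j=1), then acc=-10, then (j=2), then acc=-12, then (i=4), then acc=-12, then (j=0), then acc=-14, then (j=1), then acc=-16, then (j=2), then acc=-18, then (i=5), then acc=-18, then (j=0), then acc=-20, then (j=1), then acc=-22, then (j=2), then acc=-24, then (i=6), then acc=-24, then (j=0), then acc=-26, then (j=1), then acc=-28, then (j=2), then acc=-30, then cur=0, then returns 33 — matching result 33.
An exhaustive pass over the 432 declared inputs shows identical outputs.
verdict: equivalent


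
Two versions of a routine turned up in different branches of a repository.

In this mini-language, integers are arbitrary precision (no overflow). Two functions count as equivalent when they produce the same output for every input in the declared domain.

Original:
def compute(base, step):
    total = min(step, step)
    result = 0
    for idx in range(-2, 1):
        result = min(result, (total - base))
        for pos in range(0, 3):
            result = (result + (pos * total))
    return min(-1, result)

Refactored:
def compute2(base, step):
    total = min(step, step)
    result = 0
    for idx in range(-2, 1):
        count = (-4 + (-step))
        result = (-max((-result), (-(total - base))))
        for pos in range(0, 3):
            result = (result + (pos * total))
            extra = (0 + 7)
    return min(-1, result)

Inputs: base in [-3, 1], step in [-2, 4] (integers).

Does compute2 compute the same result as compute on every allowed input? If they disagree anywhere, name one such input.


Whatever the rewrite altered, no input in the stated domain can expose a difference.
Tracing base=-2, step=2: compute: total = 2; result = 0; [idx=-2]; result = 0; [pos=0]; result = 0; [pos=1]; result = 2; [pos=2]; result = 6; [idx=-1]; result = 4; [pos=0]; result = 4; [pos=1]; result = 6; [pos=2]; result = 10; [idx=0]; result = 4; [pos=0]; result = 4; [pos=1]; result = 6; [pos=2]; result = 10; return -1 | compute2: total = 2; result = 0; [idx=-2]; count = -6; result = 0; [pos=0]; result = 0; extra = 7; [pos=1]; result = 2; extra = 7; [pos=2]; result = 6; extra = 7; [idx=-1]; count = -6; result = 4; [pos=0]; result = 4; extra = 7; [pos=1]; result = 6; extra = 7; [pos=2]; result = 10; extra = 7; [idx=0]; count = -6; result = 4; [pos=0]; result = 4; extra = 7; [pos=1]; result = 6; extra = 7; [pos=2]; result = 10; extra = 7; return -1 — matching result -1.
Every one of the 35 inputs gives matching results.
verdict: equivalent


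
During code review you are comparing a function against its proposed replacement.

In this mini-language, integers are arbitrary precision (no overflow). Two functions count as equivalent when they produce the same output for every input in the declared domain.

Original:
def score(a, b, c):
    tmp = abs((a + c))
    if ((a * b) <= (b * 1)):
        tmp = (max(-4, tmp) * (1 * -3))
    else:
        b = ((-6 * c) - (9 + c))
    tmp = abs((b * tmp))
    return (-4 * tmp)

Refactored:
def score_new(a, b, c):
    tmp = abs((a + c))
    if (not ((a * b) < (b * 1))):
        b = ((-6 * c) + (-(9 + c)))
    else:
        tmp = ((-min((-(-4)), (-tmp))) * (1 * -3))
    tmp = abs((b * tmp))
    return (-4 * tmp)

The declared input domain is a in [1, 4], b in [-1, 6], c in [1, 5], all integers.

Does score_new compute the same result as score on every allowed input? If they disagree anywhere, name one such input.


Consider the input a=1, b=-1, c=1.
score: tmp = 2; ((a * b) <= (b * 1)) -> true; tmp = -6; tmp = 6; return -24
score_new: tmp = 2; (not ((a * b) < (b * 1))) -> true; b = -16; tmp = 32; return -128
-24 vs -128 — the two versions disagree here.
verdict: not equivalent; witness: a=1, b=-1, c=1


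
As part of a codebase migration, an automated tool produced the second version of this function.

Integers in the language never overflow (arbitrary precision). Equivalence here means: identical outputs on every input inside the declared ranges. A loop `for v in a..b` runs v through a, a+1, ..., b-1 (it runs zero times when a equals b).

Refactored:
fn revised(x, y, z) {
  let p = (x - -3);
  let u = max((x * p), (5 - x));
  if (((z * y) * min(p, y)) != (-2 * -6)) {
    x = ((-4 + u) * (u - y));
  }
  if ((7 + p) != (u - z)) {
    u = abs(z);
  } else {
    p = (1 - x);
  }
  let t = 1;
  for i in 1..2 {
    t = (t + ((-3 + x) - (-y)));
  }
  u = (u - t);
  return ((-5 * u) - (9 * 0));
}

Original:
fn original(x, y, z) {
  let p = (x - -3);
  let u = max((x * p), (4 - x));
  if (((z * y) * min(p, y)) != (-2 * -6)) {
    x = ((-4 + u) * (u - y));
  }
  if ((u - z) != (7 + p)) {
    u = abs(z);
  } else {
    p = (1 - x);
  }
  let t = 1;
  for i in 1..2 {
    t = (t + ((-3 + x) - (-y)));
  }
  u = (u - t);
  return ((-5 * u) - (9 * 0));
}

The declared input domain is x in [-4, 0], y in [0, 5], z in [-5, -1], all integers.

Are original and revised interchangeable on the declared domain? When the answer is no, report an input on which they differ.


Evaluate both at x=-4, y=0, z=-5.
original: p := -1 | u := 8 | (((z * y) * min(p, y)) != (-2 * -6)): true | x := 32 | ((u - z) != (7 + p)): true | u := 5 | t := 1 | iter i=1: | t := 30 | u := -25 | result 125
revised: p := -1 | u := 9 | (((z * y) * min(p, y)) != (-2 * -6)): true | x := 45 | ((7 + p) != (u - z)): true | u := 5 | t := 1 | iter i=1: | t := 43 | u := -38 | result 190
125 and 190 differ, so these are not the same function on this domain.
verdict: not equivalent; witness: x=-4, y=0, z=-5


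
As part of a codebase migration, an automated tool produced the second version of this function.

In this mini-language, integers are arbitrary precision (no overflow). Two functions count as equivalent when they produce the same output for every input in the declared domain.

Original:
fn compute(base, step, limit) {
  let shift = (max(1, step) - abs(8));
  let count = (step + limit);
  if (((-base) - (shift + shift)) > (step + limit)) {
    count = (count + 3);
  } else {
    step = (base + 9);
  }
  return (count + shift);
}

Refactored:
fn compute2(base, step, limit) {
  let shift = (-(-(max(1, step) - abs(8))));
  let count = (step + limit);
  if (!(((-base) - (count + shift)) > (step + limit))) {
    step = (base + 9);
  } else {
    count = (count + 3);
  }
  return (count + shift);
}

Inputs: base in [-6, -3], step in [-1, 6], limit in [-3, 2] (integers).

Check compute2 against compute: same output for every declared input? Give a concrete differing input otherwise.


At base=-6, step=4, limit=1: compute gives 4, compute2 gives 1.
verdict: not equivalent; witness: base=-6, step=4, limit=1


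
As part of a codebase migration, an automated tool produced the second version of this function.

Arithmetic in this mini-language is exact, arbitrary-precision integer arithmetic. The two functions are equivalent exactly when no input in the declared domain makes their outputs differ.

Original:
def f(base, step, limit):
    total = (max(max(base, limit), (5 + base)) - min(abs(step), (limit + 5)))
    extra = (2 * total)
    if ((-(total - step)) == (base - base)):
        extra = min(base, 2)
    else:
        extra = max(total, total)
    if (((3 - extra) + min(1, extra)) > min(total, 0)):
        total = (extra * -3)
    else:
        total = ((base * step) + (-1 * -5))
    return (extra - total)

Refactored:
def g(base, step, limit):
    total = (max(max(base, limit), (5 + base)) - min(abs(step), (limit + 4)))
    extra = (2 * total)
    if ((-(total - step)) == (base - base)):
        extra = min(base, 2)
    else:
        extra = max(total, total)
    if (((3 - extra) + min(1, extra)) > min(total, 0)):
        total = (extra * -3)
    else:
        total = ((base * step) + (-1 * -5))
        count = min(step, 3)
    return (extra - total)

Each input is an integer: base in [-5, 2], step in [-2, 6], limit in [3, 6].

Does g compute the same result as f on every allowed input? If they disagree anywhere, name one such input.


The suspicious edit (`5` became `4`) never changes the result for any input inside the declared domain.
One worked example (base=0, step=2, limit=3) — f: total=3, then extra=6, then ((-(total - step)) == (base - base)) is false, then extra=3, then (((3 - extra) + min(1, extra)) > min(total, 0)) is true, then total=-9, then returns 12; g: total=3, then extra=6, then ((-(total - step)) == (base - base)) is false, then extra=3, then (((3 - extra) + min(1, extra)) > min(total, 0)) is true, then total=-9, then returns 12; agreement on 12.
An exhaustive pass over the 288 declared inputs shows identical outputs.
verdict: equivalent


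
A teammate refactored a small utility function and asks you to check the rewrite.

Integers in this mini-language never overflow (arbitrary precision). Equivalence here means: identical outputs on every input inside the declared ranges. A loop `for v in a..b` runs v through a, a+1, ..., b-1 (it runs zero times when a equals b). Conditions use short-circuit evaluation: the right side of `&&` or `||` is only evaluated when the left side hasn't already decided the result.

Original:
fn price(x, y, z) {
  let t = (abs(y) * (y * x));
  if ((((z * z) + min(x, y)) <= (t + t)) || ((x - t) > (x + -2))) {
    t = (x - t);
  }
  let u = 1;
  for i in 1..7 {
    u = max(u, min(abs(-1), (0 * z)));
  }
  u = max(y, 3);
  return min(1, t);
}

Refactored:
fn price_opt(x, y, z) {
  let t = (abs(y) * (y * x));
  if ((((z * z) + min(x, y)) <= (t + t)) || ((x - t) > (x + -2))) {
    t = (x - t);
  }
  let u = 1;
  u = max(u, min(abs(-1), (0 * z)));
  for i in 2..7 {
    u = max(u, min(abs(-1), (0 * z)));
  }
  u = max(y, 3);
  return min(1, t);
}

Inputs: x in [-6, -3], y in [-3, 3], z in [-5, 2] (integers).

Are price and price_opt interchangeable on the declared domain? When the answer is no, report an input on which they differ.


The two versions differ — the changes include constant usage differs; loop structure differs; statement counts differ; min/max/abs usage differs; arithmetic usage differs.
As a probe, take x=-3, y=2, z=-3: price runs t := -12 | ((((z * z) + min(x, y)) <= (t + t)) || ((x - t) > (x + -2))): true | t := 9 | u := 1 | iter i=1: | u := 1 | iter i=2: | u := 1 | iter i=3: | u := 1 | iter i=4: | u := 1 | iter i=5: | u := 1 | iter i=6: | u := 1 | u := 3 | result 1; price_opt runs t := -12 | ((((z * z) + min(x, y)) <= (t + t)) || ((x - t) > (x + -2))): true | t := 9 | u := 1 | u := 1 | iter i=2: | u := 1 | iter i=3: | u := 1 | iter i=4: | u := 1 | iter i=5: | u := 1 | iter i=6: | u := 1 | u := 3 | result 1; both end at 1.
Checked all 224 inputs in the declared domain: the outputs agree on every one.
verdict: equivalent


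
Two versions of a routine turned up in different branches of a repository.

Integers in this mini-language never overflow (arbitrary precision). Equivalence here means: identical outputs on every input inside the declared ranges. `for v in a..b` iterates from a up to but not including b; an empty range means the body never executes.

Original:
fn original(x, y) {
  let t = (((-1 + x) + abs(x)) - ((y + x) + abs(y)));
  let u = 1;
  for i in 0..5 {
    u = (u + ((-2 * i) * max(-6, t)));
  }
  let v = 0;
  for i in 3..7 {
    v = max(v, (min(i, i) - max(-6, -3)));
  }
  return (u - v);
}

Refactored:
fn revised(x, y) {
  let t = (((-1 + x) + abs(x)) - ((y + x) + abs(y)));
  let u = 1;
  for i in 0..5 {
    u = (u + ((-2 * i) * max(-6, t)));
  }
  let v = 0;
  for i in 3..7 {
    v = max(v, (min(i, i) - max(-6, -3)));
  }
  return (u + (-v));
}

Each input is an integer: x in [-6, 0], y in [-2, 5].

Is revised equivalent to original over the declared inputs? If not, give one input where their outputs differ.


The two are interchangeable: arithmetic usage differs, and every declared input agrees.
Tracing x=0, y=-2: original: t becomes -1; next u becomes 1; next at i=0:; next u becomes 1; next at i=1:; next u becomes 3; next at i=2:; next u becomes 7; next at i=3:; next u becomes 13; next at i=4:; next u becomes 21; next v becomes 0; next at i=3:; next v becomes 6; next at i=4:; next v becomes 7; next at i=5:; next v becomes 8; next at i=6:; next v becomes 9; next final value 12 | revised: t becomes -1; next u becomes 1; next at i=0:; next u becomes 1; next at i=1:; next u becomes 3; next at i=2:; next u becomes 7; next at i=3:; next u becomes 13; next at i=4:; next u becomes 21; next v becomes 0; next at i=3:; next v becomes 6; next at i=4:; next v becomes 7; next at i=5:; next v becomes 8; next at i=6:; next v becomes 9; next final value 12 — matching result 12.
Checked all 56 inputs in the declared domain: the outputs agree on every one.
verdict: equivalent


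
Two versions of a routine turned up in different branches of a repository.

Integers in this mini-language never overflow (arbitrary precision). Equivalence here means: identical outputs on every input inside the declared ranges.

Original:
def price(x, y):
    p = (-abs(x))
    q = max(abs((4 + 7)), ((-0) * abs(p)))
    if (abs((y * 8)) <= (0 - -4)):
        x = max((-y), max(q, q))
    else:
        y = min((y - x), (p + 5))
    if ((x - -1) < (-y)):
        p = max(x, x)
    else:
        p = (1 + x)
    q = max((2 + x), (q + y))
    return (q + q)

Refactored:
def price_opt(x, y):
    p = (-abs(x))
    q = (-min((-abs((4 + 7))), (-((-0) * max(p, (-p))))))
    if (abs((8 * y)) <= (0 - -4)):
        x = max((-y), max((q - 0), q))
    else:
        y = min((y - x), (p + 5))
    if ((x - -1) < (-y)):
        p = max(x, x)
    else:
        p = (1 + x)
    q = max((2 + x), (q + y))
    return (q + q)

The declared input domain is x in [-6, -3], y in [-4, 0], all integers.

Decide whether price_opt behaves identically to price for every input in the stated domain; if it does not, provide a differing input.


Comparing the listings, the differences include: arithmetic usage differs; also min/max/abs usage differs; also constant usage differs.
As a probe, take x=-6, y=0: price runs p = -6; q = 11; (abs((y * 8)) <= (0 - -4)) -> true; x = 11; ((x - -1) < (-y)) -> false; p = 12; q = 13; return 26; price_opt runs p = -6; q = 11; (abs((8 * y)) <= (0 - -4)) -> true; x = 11; ((x - -1) < (-y)) -> false; p = 12; q = 13; return 26; both end at 26.
Checked all 20 inputs in the declared domain: the outputs agree on every one.
verdict: equivalent


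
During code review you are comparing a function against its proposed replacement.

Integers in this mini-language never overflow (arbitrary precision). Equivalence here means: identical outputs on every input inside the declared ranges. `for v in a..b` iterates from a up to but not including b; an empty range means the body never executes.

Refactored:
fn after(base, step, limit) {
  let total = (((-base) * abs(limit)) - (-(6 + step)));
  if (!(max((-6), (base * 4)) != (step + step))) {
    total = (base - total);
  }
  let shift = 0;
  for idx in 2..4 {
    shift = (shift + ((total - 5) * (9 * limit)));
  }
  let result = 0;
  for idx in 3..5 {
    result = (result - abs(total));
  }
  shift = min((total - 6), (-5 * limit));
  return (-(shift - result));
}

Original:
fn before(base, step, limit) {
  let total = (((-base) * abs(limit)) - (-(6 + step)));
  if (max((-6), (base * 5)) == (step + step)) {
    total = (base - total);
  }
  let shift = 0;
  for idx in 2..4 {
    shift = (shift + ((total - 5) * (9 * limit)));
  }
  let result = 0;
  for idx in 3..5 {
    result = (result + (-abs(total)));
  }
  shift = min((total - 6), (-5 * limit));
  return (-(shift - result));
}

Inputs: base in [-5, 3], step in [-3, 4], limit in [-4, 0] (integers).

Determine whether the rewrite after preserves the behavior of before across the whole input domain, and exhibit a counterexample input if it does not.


The rewrite breaks on base=-1, step=-2, limit=-4, where the results are -18 and -3.
before: total becomes 8; next (max((-6), (base * 5)) == (step + step)) evaluates to false; next shift becomes 0; next at idx=2:; next shift becomes -108; next at idx=3:; next shift becomes -216; next result becomes 0; next at idx=3:; next result becomes -8; next at idx=4:; next result becomes -16; next shift becomes 2; next final value -18
after: total becomes 8; next (!(max((-6), (base * 4)) != (step + step))) evaluates to true; next total becomes -9; next shift becomes 0; next at idx=2:; next shift becomes 504; next at idx=3:; next shift becomes 1008; next result becomes 0; next at idx=3:; next result becomes -9; next at idx=4:; next result becomes -18; next shift becomes -15; next final value -3
verdict: not equivalent; witness: base=-1, step=-2, limit=-4


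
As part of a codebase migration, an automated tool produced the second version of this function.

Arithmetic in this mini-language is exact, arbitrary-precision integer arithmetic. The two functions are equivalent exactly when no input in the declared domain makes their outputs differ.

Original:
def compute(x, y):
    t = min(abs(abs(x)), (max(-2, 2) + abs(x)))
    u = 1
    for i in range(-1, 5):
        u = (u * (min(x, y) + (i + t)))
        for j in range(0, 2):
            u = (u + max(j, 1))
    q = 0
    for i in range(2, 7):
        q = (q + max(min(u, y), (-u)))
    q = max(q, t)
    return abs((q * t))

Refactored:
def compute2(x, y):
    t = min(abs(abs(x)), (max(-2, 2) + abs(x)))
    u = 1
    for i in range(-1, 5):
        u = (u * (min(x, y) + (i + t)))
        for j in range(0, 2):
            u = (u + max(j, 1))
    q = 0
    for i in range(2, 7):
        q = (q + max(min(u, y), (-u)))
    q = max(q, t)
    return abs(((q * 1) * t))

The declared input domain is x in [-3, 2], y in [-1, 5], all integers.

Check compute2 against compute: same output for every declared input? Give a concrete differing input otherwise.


The two are interchangeable: constant usage differs; also arithmetic usage differs, and every declared input agrees.
Tracing x=-1, y=1: compute: t = 1; u = 1; [i=-1]; u = -1; [j=0]; u = 0; [j=1]; u = 1; [i=0]; u = 0; [j=0]; u = 1; [j=1]; u = 2; [i=1]; u = 2; [j=0]; u = 3; [j=1]; u = 4; [i=2]; u = 8; [j=0]; u = 9; [j=1]; u = 10; [i=3]; u = 30; [j=0]; u = 31; [j=1]; u = 32; [i=4]; u = 128; [j=0]; u = 129; [j=1]; u = 130; q = 0; [i=2]; q = 1; [i=3]; q = 2; [i=4]; q = 3; [i=5]; q = 4; [i=6]; q = 5; q = 5; return 5 | compute2: t = 1; u = 1; [i=-1]; u = -1; [j=0]; u = 0; [j=1]; u = 1; [i=0]; u = 0; [j=0]; u = 1; [j=1]; u = 2; [i=1]; u = 2; [j=0]; u = 3; [j=1]; u = 4; [i=2]; u = 8; [j=0]; u = 9; [j=1]; u = 10; [i=3]; u = 30; [j=0]; u = 31; [j=1]; u = 32; [i=4]; u = 128; [j=0]; u = 129; [j=1]; u = 130; q = 0; [i=2]; q = 1; [i=3]; q = 2; [i=4]; q = 3; [i=5]; q = 4; [i=6]; q = 5; q = 5; return 5 — matching result 5.
Every one of the 42 inputs gives matching results.
verdict: equivalent
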